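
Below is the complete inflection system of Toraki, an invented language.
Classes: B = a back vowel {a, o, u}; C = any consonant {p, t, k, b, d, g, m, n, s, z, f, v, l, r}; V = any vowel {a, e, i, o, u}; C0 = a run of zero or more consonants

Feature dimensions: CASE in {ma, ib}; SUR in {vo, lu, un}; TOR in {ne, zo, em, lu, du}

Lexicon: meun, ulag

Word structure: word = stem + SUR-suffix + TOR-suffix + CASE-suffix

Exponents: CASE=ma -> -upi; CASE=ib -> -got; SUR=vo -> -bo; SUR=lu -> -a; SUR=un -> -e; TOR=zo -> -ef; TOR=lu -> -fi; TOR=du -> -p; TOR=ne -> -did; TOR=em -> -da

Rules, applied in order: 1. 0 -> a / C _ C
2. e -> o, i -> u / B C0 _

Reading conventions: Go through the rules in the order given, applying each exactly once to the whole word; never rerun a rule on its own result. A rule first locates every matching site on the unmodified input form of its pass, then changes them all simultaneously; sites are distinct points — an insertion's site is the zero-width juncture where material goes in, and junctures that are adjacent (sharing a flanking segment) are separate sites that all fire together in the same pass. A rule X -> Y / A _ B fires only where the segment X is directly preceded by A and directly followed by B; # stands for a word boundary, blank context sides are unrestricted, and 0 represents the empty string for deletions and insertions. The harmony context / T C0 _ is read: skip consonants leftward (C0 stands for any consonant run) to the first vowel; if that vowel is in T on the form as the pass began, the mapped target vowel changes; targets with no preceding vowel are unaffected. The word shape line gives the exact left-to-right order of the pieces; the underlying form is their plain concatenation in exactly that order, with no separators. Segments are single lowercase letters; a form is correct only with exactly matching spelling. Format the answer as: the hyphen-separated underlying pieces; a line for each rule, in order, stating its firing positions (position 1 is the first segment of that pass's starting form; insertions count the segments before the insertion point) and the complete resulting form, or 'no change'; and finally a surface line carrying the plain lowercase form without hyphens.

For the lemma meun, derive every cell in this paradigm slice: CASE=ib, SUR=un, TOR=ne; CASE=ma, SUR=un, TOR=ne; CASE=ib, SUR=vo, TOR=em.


cell CASE=ib, SUR=un, TOR=ne:
underlying: meun-e-did-got
1. 0 -> a / C _ C: inserts after position(s) 8: meunedidagot
2. e -> o, i -> u / B C0 _: fires at position(s) 5: meunodidagot
surface: meunodidagot

cell CASE=ma, SUR=un, TOR=ne:
underlying: meun-e-did-upi
1. 0 -> a / C _ C: no change
2. e -> o, i -> u / B C0 _: fires at position(s) 5, 11: meunodidupu
surface: meunodidupu

cell CASE=ib, SUR=vo, TOR=em:
underlying: meun-bo-da-got
1. 0 -> a / C _ C: inserts after position(s) 4: meunabodagot
2. e -> o, i -> u / B C0 _: no change
surface: meunabodagot


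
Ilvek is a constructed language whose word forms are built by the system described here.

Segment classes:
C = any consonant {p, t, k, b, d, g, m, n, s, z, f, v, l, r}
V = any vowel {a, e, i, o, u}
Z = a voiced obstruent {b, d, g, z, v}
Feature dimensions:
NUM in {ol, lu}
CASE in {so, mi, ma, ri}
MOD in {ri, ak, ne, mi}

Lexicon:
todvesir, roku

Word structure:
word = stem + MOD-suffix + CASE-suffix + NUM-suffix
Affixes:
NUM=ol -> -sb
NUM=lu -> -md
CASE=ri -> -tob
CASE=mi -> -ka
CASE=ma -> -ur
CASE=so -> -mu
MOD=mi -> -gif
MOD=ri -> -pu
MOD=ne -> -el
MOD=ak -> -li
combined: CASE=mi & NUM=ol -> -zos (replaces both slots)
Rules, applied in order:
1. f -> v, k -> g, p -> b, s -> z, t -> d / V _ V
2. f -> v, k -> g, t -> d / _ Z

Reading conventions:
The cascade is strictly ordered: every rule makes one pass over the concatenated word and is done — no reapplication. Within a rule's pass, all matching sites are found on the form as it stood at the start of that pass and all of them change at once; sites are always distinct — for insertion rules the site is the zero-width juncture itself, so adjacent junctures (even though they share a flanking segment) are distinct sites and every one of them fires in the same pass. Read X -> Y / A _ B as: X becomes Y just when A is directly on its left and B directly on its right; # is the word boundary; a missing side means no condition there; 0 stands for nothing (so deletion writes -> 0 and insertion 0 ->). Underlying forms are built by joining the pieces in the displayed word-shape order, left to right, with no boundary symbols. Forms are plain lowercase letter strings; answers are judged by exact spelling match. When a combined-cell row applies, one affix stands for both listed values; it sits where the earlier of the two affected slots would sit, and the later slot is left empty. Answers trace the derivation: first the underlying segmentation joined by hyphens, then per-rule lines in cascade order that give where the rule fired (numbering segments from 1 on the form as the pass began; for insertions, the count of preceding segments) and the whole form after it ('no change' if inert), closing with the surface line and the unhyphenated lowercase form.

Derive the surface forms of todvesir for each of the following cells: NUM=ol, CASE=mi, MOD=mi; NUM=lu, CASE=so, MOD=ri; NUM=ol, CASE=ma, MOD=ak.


cell NUM=ol, CASE=mi, MOD=mi:
underlying: todvesir-gif-zos
1. f -> v, k -> g, p -> b, s -> z, t -> d / V _ V: fires at position(s) 6: todvezirgifzos
2. f -> v, k -> g, t -> d / _ Z: fires at position(s) 11: todvezirgivzos
surface: todvezirgivzos

cell NUM=lu, CASE=so, MOD=ri:
underlying: todvesir-pu-mu-md
1. f -> v, k -> g, p -> b, s -> z, t -> d / V _ V: fires at position(s) 6: todvezirpumumd
2. f -> v, k -> g, t -> d / _ Z: no change
surface: todvezirpumumd

cell NUM=ol, CASE=ma, MOD=ak:
underlying: todvesir-li-ur-sb
1. f -> v, k -> g, p -> b, s -> z, t -> d / V _ V: fires at position(s) 6: todvezirliursb
2. f -> v, k -> g, t -> d / _ Z: no change
surface: todvezirliursb


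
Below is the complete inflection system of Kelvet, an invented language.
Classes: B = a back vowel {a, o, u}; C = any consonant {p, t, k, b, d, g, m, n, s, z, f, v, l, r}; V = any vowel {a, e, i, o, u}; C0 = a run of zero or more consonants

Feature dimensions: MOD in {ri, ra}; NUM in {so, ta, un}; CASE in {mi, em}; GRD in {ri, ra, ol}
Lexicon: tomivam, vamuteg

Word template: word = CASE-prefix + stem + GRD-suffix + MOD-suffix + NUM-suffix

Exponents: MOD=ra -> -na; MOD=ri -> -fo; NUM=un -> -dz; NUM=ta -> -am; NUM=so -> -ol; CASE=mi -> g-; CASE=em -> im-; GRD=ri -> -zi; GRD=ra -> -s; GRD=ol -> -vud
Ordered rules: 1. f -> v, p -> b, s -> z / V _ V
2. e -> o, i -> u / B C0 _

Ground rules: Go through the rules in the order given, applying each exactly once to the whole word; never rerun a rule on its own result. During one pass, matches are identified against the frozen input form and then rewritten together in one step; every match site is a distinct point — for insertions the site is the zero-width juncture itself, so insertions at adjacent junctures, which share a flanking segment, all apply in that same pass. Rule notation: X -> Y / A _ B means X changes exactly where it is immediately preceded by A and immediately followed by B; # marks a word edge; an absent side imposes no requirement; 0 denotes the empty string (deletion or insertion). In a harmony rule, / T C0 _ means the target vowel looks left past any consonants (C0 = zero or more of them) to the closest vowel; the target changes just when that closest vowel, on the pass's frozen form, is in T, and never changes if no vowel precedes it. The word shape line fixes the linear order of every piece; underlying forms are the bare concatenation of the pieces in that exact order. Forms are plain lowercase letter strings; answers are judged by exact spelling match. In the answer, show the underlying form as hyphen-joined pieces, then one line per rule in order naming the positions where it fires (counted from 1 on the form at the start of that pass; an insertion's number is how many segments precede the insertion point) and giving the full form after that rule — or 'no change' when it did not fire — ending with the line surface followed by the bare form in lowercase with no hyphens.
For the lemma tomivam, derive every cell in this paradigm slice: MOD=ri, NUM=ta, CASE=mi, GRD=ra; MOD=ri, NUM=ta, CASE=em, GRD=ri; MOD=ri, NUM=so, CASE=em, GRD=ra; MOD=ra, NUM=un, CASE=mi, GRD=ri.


cell MOD=ri, NUM=ta, CASE=mi, GRD=ra:
underlying: g-tomivam-s-fo-am
1. f -> v, p -> b, s -> z / V _ V: no change
2. e -> o, i -> u / B C0 _: fires at position(s) 5: gtomuvamsfoam
surface: gtomuvamsfoam

cell MOD=ri, NUM=ta, CASE=em, GRD=ri:
underlying: im-tomivam-zi-fo-am
1. f -> v, p -> b, s -> z / V _ V: fires at position(s) 12: imtomivamzivoam
2. e -> o, i -> u / B C0 _: fires at position(s) 6, 11: imtomuvamzuvoam
surface: imtomuvamzuvoam

cell MOD=ri, NUM=so, CASE=em, GRD=ra:
underlying: im-tomivam-s-fo-ol
1. f -> v, p -> b, s -> z / V _ V: no change
2. e -> o, i -> u / B C0 _: fires at position(s) 6: imtomuvamsfool
surface: imtomuvamsfool

cell MOD=ra, NUM=un, CASE=mi, GRD=ri:
underlying: g-tomivam-zi-na-dz
1. f -> v, p -> b, s -> z / V _ V: no change
2. e -> o, i -> u / B C0 _: fires at position(s) 5, 10: gtomuvamzunadz
surface: gtomuvamzunadz


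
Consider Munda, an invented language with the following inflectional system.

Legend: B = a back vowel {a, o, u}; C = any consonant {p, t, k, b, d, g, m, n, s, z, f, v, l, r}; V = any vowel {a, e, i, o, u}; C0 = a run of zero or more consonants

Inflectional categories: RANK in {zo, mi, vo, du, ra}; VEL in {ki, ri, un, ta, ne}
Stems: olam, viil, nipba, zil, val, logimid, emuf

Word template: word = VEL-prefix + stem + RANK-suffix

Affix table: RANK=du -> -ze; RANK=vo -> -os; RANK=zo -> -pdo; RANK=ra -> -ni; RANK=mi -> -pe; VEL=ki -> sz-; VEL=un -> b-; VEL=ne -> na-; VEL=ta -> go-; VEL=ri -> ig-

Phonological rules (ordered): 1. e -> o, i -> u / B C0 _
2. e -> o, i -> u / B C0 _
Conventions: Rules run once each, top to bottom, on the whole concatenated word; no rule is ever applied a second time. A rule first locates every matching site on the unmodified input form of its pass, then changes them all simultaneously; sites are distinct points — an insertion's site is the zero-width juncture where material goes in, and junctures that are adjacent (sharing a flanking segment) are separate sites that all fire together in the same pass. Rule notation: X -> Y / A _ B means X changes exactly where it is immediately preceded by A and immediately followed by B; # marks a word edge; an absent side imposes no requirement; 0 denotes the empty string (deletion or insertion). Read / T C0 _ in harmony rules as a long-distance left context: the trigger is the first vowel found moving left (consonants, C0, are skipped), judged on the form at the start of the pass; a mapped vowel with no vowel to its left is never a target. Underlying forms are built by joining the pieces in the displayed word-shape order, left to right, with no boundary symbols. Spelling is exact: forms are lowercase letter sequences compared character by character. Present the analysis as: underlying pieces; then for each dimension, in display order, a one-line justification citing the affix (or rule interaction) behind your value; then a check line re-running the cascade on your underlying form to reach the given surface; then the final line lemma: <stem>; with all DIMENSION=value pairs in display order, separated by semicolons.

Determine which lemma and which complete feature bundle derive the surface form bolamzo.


underlying: b-olam-ze
RANK=du - signalled by the affix -ze
VEL=un - signalled by the affix b-
check: bolamze -> bolamzo -> bolamzo
lemma: olam; RANK=du; VEL=un


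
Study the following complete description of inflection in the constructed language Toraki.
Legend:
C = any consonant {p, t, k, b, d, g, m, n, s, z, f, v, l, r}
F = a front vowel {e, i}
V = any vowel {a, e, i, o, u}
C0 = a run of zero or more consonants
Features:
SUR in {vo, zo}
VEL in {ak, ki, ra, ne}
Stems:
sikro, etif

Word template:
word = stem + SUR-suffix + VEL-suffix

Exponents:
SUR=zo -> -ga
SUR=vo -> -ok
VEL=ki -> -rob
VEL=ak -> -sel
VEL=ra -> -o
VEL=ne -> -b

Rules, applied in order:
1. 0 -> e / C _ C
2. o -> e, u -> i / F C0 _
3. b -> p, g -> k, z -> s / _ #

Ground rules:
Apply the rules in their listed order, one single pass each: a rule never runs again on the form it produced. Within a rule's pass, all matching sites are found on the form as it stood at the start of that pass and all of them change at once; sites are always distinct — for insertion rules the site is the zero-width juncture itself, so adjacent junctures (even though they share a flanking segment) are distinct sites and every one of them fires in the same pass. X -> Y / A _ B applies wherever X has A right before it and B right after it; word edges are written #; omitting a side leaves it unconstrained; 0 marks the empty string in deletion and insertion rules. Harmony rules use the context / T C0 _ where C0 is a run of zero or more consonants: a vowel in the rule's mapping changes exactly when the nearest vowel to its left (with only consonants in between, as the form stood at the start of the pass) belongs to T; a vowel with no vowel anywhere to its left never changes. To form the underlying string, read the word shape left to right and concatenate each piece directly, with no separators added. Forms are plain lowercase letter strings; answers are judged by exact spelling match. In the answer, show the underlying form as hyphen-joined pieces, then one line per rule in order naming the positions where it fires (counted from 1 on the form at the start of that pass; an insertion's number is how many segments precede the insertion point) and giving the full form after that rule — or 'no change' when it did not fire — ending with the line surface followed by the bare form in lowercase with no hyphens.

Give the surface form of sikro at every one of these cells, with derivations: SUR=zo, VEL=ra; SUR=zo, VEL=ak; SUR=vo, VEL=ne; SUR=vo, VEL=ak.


cell SUR=zo, VEL=ra:
underlying: sikro-ga-o
1. 0 -> e / C _ C: inserts after position(s) 3: sikerogao
2. o -> e, u -> i / F C0 _: fires at position(s) 6: sikeregao
3. b -> p, g -> k, z -> s / _ #: no change
surface: sikeregao

cell SUR=zo, VEL=ak:
underlying: sikro-ga-sel
1. 0 -> e / C _ C: inserts after position(s) 3: sikerogasel
2. o -> e, u -> i / F C0 _: fires at position(s) 6: sikeregasel
3. b -> p, g -> k, z -> s / _ #: no change
surface: sikeregasel

cell SUR=vo, VEL=ne:
underlying: sikro-ok-b
1. 0 -> e / C _ C: inserts after position(s) 3, 7: sikerookeb
2. o -> e, u -> i / F C0 _: fires at position(s) 6: sikereokeb
3. b -> p, g -> k, z -> s / _ #: fires at position(s) 10: sikereokep
surface: sikereokep

cell SUR=vo, VEL=ak:
underlying: sikro-ok-sel
1. 0 -> e / C _ C: inserts after position(s) 3, 7: sikerookesel
2. o -> e, u -> i / F C0 _: fires at position(s) 6: sikereokesel
3. b -> p, g -> k, z -> s / _ #: no change
surface: sikereokesel


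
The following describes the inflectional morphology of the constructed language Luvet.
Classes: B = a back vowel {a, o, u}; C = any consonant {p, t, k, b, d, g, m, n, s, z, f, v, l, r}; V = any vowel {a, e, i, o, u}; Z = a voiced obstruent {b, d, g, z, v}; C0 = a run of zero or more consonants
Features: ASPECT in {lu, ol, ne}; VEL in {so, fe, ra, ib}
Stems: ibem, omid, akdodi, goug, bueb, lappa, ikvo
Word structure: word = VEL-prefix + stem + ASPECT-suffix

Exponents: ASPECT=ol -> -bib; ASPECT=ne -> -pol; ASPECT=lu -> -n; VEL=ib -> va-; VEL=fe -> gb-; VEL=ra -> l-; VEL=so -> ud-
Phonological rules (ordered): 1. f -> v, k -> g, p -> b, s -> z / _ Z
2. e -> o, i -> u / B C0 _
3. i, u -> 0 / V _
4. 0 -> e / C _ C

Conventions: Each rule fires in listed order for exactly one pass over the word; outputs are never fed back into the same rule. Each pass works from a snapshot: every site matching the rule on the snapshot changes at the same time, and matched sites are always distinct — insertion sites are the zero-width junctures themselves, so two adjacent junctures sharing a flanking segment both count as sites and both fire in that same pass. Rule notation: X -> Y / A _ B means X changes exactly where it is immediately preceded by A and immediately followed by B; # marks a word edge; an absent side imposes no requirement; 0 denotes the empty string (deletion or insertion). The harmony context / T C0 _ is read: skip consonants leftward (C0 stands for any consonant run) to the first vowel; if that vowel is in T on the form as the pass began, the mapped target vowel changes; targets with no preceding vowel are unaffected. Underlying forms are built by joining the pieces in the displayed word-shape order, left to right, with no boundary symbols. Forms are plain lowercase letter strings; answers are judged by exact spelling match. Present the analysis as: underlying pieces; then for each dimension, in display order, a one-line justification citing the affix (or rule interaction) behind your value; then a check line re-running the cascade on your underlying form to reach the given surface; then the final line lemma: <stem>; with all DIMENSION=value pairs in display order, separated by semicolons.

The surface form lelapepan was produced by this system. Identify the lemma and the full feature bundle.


underlying: l-lappa-n
ASPECT=lu - signalled by the affix -n
VEL=ra - signalled by the affix l-
check: llappan -> llappan -> llappan -> llappan -> lelapepan
lemma: lappa; ASPECT=lu; VEL=ra


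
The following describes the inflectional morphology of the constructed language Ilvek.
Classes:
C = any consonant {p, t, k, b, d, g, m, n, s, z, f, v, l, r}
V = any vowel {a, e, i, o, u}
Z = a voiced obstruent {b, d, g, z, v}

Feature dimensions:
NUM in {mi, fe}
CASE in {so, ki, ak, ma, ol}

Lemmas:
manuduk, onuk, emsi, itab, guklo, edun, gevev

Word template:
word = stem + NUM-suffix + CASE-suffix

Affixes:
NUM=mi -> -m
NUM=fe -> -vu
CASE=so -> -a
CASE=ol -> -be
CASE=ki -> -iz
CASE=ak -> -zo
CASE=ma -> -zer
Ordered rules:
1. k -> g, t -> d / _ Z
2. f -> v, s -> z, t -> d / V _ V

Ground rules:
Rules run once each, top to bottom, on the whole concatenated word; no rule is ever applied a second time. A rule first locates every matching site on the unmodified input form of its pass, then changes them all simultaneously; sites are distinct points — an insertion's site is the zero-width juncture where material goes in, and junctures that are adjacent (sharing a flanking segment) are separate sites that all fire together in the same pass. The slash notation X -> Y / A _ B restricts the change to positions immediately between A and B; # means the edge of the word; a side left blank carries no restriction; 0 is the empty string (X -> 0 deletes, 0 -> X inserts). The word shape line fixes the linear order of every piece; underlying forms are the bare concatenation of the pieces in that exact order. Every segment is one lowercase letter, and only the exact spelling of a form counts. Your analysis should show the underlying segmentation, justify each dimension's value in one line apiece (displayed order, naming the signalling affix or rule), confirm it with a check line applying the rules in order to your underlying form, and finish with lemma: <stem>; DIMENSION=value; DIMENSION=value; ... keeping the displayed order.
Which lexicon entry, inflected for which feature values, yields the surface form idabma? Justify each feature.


underlying: itab-m-a
NUM=mi - signalled by the affix -m
CASE=so - signalled by the affix -a
check: itabma -> itabma -> idabma
lemma: itab; NUM=mi; CASE=so


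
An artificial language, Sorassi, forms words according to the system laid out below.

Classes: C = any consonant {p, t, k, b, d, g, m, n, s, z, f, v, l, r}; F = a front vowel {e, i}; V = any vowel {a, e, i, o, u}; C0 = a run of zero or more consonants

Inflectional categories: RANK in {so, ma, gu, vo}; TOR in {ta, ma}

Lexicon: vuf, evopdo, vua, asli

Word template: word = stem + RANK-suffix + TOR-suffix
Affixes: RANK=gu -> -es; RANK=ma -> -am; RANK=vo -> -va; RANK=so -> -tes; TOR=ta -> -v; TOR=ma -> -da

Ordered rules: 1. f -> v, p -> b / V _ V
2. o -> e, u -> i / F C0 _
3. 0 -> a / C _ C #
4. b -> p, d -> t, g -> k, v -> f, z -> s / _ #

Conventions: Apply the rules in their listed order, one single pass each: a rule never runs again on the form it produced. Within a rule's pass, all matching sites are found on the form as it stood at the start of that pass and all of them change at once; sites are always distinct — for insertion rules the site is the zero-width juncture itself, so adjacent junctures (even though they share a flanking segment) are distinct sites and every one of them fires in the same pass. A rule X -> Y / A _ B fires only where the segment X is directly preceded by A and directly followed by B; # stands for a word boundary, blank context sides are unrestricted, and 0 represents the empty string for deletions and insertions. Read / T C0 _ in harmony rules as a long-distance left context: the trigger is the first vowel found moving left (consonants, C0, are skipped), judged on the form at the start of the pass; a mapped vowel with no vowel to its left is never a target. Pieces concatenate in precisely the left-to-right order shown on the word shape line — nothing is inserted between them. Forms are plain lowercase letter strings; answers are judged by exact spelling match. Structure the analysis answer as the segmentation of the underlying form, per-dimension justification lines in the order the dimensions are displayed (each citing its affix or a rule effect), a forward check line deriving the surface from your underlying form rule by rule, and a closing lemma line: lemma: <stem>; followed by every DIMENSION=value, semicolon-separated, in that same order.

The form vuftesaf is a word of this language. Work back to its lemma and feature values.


underlying: vuf-tes-v
RANK=so - signalled by the affix -tes
TOR=ta - signalled by the affix -v
check: vuftesv -> vuftesv -> vuftesv -> vuftesav -> vuftesaf
lemma: vuf; RANK=so; TOR=ta


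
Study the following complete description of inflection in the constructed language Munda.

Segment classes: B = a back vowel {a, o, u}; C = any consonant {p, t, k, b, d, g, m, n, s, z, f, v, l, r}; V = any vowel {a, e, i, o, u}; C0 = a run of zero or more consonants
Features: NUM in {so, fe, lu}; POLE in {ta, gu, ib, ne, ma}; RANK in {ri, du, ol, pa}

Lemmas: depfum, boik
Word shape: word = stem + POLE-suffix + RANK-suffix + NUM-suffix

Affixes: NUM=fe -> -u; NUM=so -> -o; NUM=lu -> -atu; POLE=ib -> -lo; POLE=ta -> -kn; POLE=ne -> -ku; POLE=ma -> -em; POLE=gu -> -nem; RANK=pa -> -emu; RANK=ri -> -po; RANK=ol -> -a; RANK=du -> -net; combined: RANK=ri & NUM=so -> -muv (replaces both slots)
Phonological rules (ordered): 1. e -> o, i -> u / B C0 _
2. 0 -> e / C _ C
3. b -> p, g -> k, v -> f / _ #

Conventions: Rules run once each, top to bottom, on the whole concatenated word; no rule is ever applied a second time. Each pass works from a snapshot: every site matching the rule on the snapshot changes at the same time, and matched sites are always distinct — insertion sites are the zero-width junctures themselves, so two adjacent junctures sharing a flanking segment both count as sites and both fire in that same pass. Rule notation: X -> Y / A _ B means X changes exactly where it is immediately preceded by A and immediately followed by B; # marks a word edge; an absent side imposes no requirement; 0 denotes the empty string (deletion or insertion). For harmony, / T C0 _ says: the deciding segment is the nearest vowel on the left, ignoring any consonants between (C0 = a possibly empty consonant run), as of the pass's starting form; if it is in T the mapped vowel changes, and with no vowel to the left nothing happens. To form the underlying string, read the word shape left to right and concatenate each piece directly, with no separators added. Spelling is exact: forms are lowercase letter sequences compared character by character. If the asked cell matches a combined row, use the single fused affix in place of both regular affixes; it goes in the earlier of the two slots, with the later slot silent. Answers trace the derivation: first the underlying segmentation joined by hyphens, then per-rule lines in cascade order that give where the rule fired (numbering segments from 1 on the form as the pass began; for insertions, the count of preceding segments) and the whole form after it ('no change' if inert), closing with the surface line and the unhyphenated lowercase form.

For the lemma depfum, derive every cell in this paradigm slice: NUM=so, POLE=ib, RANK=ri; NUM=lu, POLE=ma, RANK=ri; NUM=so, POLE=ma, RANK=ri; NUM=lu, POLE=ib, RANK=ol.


cell NUM=so, POLE=ib, RANK=ri:
underlying: depfum-lo-muv
1. e -> o, i -> u / B C0 _: no change
2. 0 -> e / C _ C: inserts after position(s) 3, 6: depefumelomuv
3. b -> p, g -> k, v -> f / _ #: fires at position(s) 13: depefumelomuf
surface: depefumelomuf

cell NUM=lu, POLE=ma, RANK=ri:
underlying: depfum-em-po-atu
1. e -> o, i -> u / B C0 _: fires at position(s) 7: depfumompoatu
2. 0 -> e / C _ C: inserts after position(s) 3, 8: depefumomepoatu
3. b -> p, g -> k, v -> f / _ #: no change
surface: depefumomepoatu

cell NUM=so, POLE=ma, RANK=ri:
underlying: depfum-em-muv
1. e -> o, i -> u / B C0 _: fires at position(s) 7: depfumommuv
2. 0 -> e / C _ C: inserts after position(s) 3, 8: depefumomemuv
3. b -> p, g -> k, v -> f / _ #: fires at position(s) 13: depefumomemuf
surface: depefumomemuf

cell NUM=lu, POLE=ib, RANK=ol:
underlying: depfum-lo-a-atu
1. e -> o, i -> u / B C0 _: no change
2. 0 -> e / C _ C: inserts after position(s) 3, 6: depefumeloaatu
3. b -> p, g -> k, v -> f / _ #: no change
surface: depefumeloaatu


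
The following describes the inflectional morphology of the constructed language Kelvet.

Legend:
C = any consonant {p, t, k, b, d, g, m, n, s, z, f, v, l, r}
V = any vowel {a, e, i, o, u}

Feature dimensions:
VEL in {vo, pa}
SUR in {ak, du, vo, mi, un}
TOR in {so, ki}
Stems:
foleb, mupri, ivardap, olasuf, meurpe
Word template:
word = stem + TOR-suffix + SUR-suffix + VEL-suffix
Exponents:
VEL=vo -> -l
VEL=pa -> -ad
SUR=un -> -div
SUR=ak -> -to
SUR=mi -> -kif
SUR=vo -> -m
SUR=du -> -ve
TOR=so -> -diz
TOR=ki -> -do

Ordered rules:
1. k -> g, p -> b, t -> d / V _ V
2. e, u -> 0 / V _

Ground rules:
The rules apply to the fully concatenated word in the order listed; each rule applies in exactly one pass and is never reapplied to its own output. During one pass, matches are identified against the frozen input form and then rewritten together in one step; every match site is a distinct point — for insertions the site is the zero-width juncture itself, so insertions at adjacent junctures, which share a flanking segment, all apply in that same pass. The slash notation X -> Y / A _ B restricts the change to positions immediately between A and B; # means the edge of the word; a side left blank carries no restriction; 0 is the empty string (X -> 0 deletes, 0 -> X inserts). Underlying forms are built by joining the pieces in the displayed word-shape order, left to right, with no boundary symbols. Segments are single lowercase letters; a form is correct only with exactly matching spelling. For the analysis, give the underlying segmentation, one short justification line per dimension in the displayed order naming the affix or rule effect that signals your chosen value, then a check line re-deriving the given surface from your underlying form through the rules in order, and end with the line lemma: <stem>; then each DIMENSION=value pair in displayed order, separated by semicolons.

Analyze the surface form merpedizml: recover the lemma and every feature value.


underlying: meurpe-diz-m-l
VEL=vo - signalled by the affix -l
SUR=vo - signalled by the affix -m
TOR=so - signalled by the affix -diz
check: meurpedizml -> meurpedizml -> merpedizml
lemma: meurpe; VEL=vo; SUR=vo; TOR=so


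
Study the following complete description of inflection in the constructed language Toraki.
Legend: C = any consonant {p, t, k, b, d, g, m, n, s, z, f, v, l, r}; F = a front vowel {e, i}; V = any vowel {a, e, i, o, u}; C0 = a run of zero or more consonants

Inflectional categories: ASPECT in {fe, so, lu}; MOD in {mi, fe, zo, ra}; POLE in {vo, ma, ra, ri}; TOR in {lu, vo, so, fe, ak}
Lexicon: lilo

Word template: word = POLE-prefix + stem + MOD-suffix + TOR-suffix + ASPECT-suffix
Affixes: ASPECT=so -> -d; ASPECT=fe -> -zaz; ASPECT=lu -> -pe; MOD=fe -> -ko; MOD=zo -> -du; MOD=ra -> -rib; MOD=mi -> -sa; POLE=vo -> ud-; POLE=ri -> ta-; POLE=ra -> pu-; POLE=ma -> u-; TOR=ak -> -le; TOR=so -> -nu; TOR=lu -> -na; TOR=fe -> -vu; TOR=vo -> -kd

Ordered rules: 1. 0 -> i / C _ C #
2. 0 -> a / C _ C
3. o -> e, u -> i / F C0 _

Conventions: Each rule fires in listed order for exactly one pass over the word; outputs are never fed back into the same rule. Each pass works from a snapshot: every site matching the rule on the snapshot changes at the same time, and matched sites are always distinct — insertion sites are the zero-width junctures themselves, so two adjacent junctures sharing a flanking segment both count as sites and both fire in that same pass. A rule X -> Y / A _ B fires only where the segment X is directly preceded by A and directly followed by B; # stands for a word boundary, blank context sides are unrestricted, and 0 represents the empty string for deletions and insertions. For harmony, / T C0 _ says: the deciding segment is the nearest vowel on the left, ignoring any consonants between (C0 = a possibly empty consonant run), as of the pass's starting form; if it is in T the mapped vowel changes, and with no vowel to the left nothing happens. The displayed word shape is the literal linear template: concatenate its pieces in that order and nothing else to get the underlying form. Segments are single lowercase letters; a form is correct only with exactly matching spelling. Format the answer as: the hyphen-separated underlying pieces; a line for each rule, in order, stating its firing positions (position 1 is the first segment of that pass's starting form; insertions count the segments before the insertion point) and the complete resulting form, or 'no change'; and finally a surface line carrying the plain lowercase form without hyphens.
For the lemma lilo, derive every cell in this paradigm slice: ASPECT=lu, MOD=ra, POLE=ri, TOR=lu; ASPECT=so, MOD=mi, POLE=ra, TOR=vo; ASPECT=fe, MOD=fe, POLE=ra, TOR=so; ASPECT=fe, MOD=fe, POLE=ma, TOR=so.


cell ASPECT=lu, MOD=ra, POLE=ri, TOR=lu:
underlying: ta-lilo-rib-na-pe
1. 0 -> i / C _ C #: no change
2. 0 -> a / C _ C: inserts after position(s) 9: taliloribanape
3. o -> e, u -> i / F C0 _: fires at position(s) 6: talileribanape
surface: talileribanape

cell ASPECT=so, MOD=mi, POLE=ra, TOR=vo:
underlying: pu-lilo-sa-kd-d
1. 0 -> i / C _ C #: inserts after position(s) 10: pulilosakdid
2. 0 -> a / C _ C: inserts after position(s) 9: pulilosakadid
3. o -> e, u -> i / F C0 _: fires at position(s) 6: pulilesakadid
surface: pulilesakadid

cell ASPECT=fe, MOD=fe, POLE=ra, TOR=so:
underlying: pu-lilo-ko-nu-zaz
1. 0 -> i / C _ C #: no change
2. 0 -> a / C _ C: no change
3. o -> e, u -> i / F C0 _: fires at position(s) 6: pulilekonuzaz
surface: pulilekonuzaz

cell ASPECT=fe, MOD=fe, POLE=ma, TOR=so:
underlying: u-lilo-ko-nu-zaz
1. 0 -> i / C _ C #: no change
2. 0 -> a / C _ C: no change
3. o -> e, u -> i / F C0 _: fires at position(s) 5: ulilekonuzaz
surface: ulilekonuzaz


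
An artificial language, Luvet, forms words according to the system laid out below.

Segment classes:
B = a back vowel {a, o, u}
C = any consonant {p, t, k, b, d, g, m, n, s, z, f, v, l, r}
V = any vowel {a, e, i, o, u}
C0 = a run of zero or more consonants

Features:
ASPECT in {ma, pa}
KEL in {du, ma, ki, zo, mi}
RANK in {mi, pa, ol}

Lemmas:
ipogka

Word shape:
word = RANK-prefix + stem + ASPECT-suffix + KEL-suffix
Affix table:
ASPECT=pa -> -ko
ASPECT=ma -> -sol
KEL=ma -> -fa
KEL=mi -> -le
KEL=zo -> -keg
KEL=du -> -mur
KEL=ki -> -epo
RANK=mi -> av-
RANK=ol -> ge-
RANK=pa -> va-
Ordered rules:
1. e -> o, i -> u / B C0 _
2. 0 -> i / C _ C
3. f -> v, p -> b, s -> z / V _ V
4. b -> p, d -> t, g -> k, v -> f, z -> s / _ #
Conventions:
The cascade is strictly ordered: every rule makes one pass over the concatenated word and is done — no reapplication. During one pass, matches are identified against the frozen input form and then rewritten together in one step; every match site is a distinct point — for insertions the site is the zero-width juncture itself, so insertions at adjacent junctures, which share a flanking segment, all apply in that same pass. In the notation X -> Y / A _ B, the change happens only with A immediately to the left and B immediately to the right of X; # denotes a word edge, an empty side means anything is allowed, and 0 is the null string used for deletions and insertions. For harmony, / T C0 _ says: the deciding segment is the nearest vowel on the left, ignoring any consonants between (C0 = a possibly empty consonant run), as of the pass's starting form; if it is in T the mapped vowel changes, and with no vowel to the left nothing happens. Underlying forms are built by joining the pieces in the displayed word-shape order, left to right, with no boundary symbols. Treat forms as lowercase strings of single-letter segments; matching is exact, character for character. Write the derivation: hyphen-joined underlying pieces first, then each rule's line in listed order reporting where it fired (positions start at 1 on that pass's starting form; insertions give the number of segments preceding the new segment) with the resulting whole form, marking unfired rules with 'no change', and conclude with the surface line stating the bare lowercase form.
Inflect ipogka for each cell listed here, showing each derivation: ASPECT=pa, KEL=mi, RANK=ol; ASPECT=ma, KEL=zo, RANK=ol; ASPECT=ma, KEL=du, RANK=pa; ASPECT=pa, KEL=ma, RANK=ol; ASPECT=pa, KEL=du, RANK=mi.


cell ASPECT=pa, KEL=mi, RANK=ol:
underlying: ge-ipogka-ko-le
1. e -> o, i -> u / B C0 _: fires at position(s) 12: geipogkakolo
2. 0 -> i / C _ C: inserts after position(s) 6: geipogikakolo
3. f -> v, p -> b, s -> z / V _ V: fires at position(s) 4: geibogikakolo
4. b -> p, d -> t, g -> k, v -> f, z -> s / _ #: no change
surface: geibogikakolo

cell ASPECT=ma, KEL=zo, RANK=ol:
underlying: ge-ipogka-sol-keg
1. e -> o, i -> u / B C0 _: fires at position(s) 13: geipogkasolkog
2. 0 -> i / C _ C: inserts after position(s) 6, 11: geipogikasolikog
3. f -> v, p -> b, s -> z / V _ V: fires at position(s) 4, 10: geibogikazolikog
4. b -> p, d -> t, g -> k, v -> f, z -> s / _ #: fires at position(s) 16: geibogikazolikok
surface: geibogikazolikok

cell ASPECT=ma, KEL=du, RANK=pa:
underlying: va-ipogka-sol-mur
1. e -> o, i -> u / B C0 _: fires at position(s) 3: vaupogkasolmur
2. 0 -> i / C _ C: inserts after position(s) 6, 11: vaupogikasolimur
3. f -> v, p -> b, s -> z / V _ V: fires at position(s) 4, 10: vaubogikazolimur
4. b -> p, d -> t, g -> k, v -> f, z -> s / _ #: no change
surface: vaubogikazolimur

cell ASPECT=pa, KEL=ma, RANK=ol:
underlying: ge-ipogka-ko-fa
1. e -> o, i -> u / B C0 _: no change
2. 0 -> i / C _ C: inserts after position(s) 6: geipogikakofa
3. f -> v, p -> b, s -> z / V _ V: fires at position(s) 4, 12: geibogikakova
4. b -> p, d -> t, g -> k, v -> f, z -> s / _ #: no change
surface: geibogikakova

cell ASPECT=pa, KEL=du, RANK=mi:
underlying: av-ipogka-ko-mur
1. e -> o, i -> u / B C0 _: fires at position(s) 3: avupogkakomur
2. 0 -> i / C _ C: inserts after position(s) 6: avupogikakomur
3. f -> v, p -> b, s -> z / V _ V: fires at position(s) 4: avubogikakomur
4. b -> p, d -> t, g -> k, v -> f, z -> s / _ #: no change
surface: avubogikakomur


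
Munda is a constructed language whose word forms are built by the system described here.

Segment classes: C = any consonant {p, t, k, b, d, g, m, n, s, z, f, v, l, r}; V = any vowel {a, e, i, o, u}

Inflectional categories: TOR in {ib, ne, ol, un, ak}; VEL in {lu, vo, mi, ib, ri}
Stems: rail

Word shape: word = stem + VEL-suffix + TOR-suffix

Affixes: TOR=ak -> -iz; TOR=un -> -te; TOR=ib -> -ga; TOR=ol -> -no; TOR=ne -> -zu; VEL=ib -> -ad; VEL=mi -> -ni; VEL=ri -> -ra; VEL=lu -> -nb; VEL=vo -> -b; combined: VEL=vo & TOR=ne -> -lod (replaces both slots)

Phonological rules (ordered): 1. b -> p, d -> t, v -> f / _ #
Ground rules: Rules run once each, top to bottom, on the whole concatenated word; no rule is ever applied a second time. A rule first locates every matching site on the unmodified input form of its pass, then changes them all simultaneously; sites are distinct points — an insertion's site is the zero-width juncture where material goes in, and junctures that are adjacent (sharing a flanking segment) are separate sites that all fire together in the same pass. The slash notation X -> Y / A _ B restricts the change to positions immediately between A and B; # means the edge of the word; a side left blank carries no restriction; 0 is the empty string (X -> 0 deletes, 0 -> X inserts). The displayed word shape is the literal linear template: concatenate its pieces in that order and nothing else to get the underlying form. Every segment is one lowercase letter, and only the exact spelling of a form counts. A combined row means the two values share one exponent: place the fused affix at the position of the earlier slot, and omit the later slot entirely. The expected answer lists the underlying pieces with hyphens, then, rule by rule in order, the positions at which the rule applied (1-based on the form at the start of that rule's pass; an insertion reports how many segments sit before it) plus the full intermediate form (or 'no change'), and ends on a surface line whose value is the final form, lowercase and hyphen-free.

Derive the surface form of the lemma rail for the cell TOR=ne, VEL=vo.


underlying: rail-lod
1. b -> p, d -> t, v -> f / _ #: fires at position(s) 7: raillot
surface: raillot


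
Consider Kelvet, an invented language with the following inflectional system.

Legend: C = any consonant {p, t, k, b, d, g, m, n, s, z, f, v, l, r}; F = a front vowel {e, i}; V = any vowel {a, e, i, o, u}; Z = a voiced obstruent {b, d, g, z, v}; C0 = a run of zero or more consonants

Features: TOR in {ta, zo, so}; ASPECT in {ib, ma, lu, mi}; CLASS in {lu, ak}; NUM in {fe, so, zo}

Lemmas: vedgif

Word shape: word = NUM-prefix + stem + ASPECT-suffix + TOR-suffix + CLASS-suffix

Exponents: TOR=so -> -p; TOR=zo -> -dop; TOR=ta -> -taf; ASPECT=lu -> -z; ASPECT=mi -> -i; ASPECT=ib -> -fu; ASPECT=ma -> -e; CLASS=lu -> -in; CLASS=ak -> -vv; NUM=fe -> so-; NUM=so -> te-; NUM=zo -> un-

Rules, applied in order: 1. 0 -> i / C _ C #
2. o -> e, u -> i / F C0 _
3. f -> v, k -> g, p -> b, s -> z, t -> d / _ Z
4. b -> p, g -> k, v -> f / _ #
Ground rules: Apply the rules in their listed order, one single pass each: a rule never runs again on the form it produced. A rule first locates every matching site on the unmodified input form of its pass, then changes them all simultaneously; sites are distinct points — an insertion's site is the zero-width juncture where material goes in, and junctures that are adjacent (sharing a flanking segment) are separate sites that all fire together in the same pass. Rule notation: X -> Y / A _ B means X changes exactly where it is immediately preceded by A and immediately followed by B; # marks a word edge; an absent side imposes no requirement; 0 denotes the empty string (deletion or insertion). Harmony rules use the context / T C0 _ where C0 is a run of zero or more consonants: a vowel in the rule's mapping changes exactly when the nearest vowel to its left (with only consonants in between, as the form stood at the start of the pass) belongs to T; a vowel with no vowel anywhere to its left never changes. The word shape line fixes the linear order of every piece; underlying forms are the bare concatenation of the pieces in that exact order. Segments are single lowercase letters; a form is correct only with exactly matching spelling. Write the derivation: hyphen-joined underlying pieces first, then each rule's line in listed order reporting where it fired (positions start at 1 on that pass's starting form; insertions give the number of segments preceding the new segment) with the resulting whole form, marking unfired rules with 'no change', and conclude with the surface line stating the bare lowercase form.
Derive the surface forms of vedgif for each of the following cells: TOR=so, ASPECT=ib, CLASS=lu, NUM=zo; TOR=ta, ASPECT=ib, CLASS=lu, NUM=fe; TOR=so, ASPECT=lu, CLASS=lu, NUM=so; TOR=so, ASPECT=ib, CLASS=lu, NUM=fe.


cell TOR=so, ASPECT=ib, CLASS=lu, NUM=zo:
underlying: un-vedgif-fu-p-in
1. 0 -> i / C _ C #: no change
2. o -> e, u -> i / F C0 _: fires at position(s) 10: unvedgiffipin
3. f -> v, k -> g, p -> b, s -> z, t -> d / _ Z: no change
4. b -> p, g -> k, v -> f / _ #: no change
surface: unvedgiffipin

cell TOR=ta, ASPECT=ib, CLASS=lu, NUM=fe:
underlying: so-vedgif-fu-taf-in
1. 0 -> i / C _ C #: no change
2. o -> e, u -> i / F C0 _: fires at position(s) 10: sovedgiffitafin
3. f -> v, k -> g, p -> b, s -> z, t -> d / _ Z: no change
4. b -> p, g -> k, v -> f / _ #: no change
surface: sovedgiffitafin

cell TOR=so, ASPECT=lu, CLASS=lu, NUM=so:
underlying: te-vedgif-z-p-in
1. 0 -> i / C _ C #: no change
2. o -> e, u -> i / F C0 _: no change
3. f -> v, k -> g, p -> b, s -> z, t -> d / _ Z: fires at position(s) 8: tevedgivzpin
4. b -> p, g -> k, v -> f / _ #: no change
surface: tevedgivzpin

cell TOR=so, ASPECT=ib, CLASS=lu, NUM=fe:
underlying: so-vedgif-fu-p-in
1. 0 -> i / C _ C #: no change
2. o -> e, u -> i / F C0 _: fires at position(s) 10: sovedgiffipin
3. f -> v, k -> g, p -> b, s -> z, t -> d / _ Z: no change
4. b -> p, g -> k, v -> f / _ #: no change
surface: sovedgiffipin
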